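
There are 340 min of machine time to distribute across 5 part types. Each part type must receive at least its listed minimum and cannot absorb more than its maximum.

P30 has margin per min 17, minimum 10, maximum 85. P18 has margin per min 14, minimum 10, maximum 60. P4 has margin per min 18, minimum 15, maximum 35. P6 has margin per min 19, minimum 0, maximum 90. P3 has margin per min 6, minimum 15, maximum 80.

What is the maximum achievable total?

5045

Meeting every minimum uses 10+10+15+0+15 = 50 min, leaving 290.
Order the part types by margin per min: P6 19 > P4 18 > P30 17 > P18 14 > P3 6.
P6 takes 90 more to reach its cap of 90 → 200 left.
Give P4 20 more to hit its cap of 35 → 180 left.
Give P30 75 more to hit its cap of 85 → 105 left.
P18 takes 50 more to reach its cap of 60 → 55 left.
P3: +55 (room for 65) → 70. Pool exhausted.
Total = 17×85 + 14×60 + 18×35 + 19×90 + 6×70 = 5045.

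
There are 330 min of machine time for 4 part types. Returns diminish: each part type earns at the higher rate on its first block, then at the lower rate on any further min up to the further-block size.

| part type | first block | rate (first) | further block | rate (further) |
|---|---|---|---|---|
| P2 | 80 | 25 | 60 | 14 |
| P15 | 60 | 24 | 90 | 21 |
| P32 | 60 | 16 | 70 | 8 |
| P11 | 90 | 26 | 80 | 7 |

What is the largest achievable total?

7830

Order all 8 blocks by rate: P11/tier1 26 > P2/tier1 25 > P15/tier1 24 > P15/tier2 21 > P32/tier1 16 > P2/tier2 14 > P32/tier2 8 > P11/tier2 7.
P11/tier1 (26): +90 — 240 left.
Fill P2 tier1 block (80 at 25) — 160 left.
P15/tier1 (24): +60 — 100 left.
P15 tier2 at 21: fill all 90 — 10 left.
P32 tier1 at 16: only 10 left, fill 10.
Total = 26×90 + 25×80 + 24×60 + 21×90 + 16×10 = 7830.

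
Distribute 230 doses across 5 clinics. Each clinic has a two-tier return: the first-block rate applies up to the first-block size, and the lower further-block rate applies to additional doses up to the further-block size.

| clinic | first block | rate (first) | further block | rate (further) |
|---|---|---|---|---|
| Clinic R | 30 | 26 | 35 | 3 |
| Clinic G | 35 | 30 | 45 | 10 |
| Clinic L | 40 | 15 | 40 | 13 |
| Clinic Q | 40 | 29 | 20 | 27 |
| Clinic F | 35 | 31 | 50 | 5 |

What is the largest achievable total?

5605

Rank every tier by rate: Clinic F/T1 31 > Clinic G/T1 30 > Clinic Q/T1 29 > Clinic Q/T2 27 > Clinic R/T1 26 > Clinic L/T1 15 > Clinic L/T2 13 > Clinic G/T2 10 > Clinic F/T2 5 > Clinic R/T2 3.
Clinic F/T1 (31): +35 — 195 left.
Clinic G T1 at 30: fill all 35 — 160 left.
Fill Clinic Q T1 block (40 at 29) — 120 left.
Clinic Q/T2 (27): +20 — 100 left.
Clinic R/T1 (26): +30 — 70 left.
Clinic L/T1 (15): +40 — 30 left.
30 remain; put them into Clinic L T2 at 13.
Total = 31×35 + 30×35 + 29×40 + 27×20 + 26×30 + 15×40 + 13×30 = 5605.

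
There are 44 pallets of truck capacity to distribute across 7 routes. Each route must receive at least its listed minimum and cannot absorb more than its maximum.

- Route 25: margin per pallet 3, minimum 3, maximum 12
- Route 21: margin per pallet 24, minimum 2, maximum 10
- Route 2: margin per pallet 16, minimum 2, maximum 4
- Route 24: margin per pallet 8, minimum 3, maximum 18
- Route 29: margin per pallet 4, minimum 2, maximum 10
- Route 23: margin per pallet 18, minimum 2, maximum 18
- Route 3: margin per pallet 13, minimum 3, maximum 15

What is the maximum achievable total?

721

Meeting every minimum uses 3+2+2+3+2+2+3 = 17 pallets, leaving 27.
Highest margin per pallet first: Route 21 24 > Route 23 18 > Route 2 16 > Route 3 13 > Route 24 8 > Route 29 4 > Route 25 3.
Give Route 21 8 more to hit its cap of 10 → 19 left.
Route 23: +16 to 18 (cap) → 3 left.
Route 2: +2 to 4 (cap) → 1 left.
Only 1 left; Route 3 takes them to reach 4.
Total = 3×3 + 24×10 + 16×4 + 8×3 + 4×2 + 18×18 + 13×4 = 721.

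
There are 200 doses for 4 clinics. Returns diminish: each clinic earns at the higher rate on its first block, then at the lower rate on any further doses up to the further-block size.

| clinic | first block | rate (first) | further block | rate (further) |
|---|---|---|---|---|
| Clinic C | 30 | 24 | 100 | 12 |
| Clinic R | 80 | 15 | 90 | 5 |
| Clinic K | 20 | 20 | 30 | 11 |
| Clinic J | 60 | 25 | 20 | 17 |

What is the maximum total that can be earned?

Order all 8 blocks by rate: Clinic J/T1 25 > Clinic C/T1 24 > Clinic K/T1 20 > Clinic J/T2 17 > Clinic R/T1 15 > Clinic C/T2 12 > Clinic K/T2 11 > Clinic R/T2 5.
Clinic J T1 at 25: fill all 60 ; 140 left.
Fill Clinic C T1 block (30 at 24) ; 110 left.
Clinic K/T1 (20): +20 ; 90 left.
Clinic J/T2 (17): +20 ; 70 left.
Clinic R/T1: +70 of 80 at 15; pool empty.
Total = 25×60 + 24×30 + 20×20 + 17×20 + 15×70 = 4010.

4010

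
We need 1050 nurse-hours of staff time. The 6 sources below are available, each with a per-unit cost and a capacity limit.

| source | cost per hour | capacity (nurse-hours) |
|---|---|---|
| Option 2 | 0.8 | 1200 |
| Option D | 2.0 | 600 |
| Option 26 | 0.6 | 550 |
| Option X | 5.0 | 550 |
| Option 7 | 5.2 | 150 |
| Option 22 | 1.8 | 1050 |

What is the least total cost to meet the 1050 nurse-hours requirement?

Cheapest first:
Option 26 (0.6): use full 550 → 500 nurse-hours to go.
Option 2 (0.8): take the remaining 500 → done.
Option 22, Option D, Option X, Option 7: unused.
Cost = 550×0.6 + 500×0.8 = 730.

730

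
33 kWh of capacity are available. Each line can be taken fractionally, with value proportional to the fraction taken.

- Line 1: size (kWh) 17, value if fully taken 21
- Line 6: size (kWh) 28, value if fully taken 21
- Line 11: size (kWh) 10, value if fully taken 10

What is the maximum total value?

Sort by value density: Line 1 21/17≈1.24, Line 11 10/10≈1, Line 6 21/28≈0.75.
Line 1: take in full, 17 kWh for value 21 — 16 left.
Take all of Line 11 (10 kWh, value 10) — 6 kWh left.
Fill the last 6 kWh with part of Line 6: 6/28 of it earns 4.5.
Total value = 35.5.

35.5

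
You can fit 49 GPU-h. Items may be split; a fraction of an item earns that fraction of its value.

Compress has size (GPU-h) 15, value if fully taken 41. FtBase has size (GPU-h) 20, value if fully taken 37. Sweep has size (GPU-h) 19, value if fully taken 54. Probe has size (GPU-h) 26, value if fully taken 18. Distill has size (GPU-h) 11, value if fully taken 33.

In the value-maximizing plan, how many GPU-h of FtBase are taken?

4

Best value per unit of size first: Distill 33/11≈3, Sweep 54/19≈2.84, Compress 41/15≈2.73, FtBase 37/20≈1.85, Probe 18/26≈0.692.
Take all of Distill (11 GPU-h, value 33) — 38 GPU-h left.
All 19 GPU-h of Sweep fit (value 54) — 19 remain.
Compress: take in full, 15 GPU-h for value 41 — 4 left.
4 GPU-h left: a 4/20 share of FtBase gives 37×4/20 = 7.4.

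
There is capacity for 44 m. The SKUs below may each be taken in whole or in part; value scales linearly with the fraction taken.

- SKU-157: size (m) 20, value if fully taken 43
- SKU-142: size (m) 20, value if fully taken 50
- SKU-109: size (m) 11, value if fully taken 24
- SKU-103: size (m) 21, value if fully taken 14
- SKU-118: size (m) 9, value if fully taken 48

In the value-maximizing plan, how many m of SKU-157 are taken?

Best value per unit of size first: SKU-118 48/9≈5.33, SKU-142 50/20≈2.5, SKU-109 24/11≈2.18, SKU-157 43/20≈2.15, SKU-103 14/21≈0.667.
SKU-118: take in full, 9 m for value 48 — 35 left.
Take all of SKU-142 (20 m, value 50) — 15 m left.
SKU-109: take in full, 11 m for value 24 — 4 left.
Only 4 m remain; take 4/20 of SKU-157 for value 43×4/20 = 8.6.

4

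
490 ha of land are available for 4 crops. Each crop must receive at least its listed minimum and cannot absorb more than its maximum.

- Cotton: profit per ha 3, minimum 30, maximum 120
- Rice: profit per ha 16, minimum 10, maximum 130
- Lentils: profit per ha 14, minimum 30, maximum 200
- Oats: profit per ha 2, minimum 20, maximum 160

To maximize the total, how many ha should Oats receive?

Meeting every minimum uses 30+10+30+20 = 90 ha, leaving 400.
Rank by profit per ha: Rice 16 > Lentils 14 > Cotton 3 > Oats 2.
Rice takes 120 more to reach its cap of 130 — 280 left.
Lentils takes 170 more to reach its cap of 200 — 110 left.
Cotton: +90 to 120 (cap) — 20 left.
Only 20 left; Oats takes them to reach 40.

40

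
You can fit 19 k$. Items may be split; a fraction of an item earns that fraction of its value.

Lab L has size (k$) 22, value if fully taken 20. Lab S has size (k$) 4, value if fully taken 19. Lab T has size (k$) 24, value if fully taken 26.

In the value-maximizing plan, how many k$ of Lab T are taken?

15

Rank by value-to-size ratio: Lab S 19/4≈4.75, Lab T 26/24≈1.08, Lab L 20/22≈0.909.
All 4 k$ of Lab S fit (value 19) ; 15 remain.
15 k$ left: a 15/24 share of Lab T gives 26×15/24 = 16.25.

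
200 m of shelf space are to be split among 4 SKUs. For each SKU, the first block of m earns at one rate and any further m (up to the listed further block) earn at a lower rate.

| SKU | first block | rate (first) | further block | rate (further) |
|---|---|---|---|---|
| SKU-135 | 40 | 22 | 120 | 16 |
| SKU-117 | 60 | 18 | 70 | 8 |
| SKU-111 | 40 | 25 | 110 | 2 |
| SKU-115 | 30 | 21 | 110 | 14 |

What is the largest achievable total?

4070

Order all 8 blocks by rate: SKU-111/T1 25 > SKU-135/T1 22 > SKU-115/T1 21 > SKU-117/T1 18 > SKU-135/T2 16 > SKU-115/T2 14 > SKU-117/T2 8 > SKU-111/T2 2.
Fill SKU-111 T1 block (40 at 25) — 160 left.
SKU-135/T1 (22): +40 — 120 left.
Fill SKU-115 T1 block (30 at 21) — 90 left.
SKU-117 T1 at 18: fill all 60 — 30 left.
SKU-135/T2: +30 of 120 at 16; pool empty.
Total = 25×40 + 22×40 + 21×30 + 18×60 + 16×30 = 4070.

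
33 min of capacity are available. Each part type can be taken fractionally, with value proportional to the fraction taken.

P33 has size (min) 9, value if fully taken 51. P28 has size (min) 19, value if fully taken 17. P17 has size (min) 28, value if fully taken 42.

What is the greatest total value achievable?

87

Best value per unit of size first: P33 51/9≈5.67, P17 42/28≈1.5, P28 17/19≈0.895.
Take all of P33 (9 min, value 51) — 24 min left.
24 min left: a 24/28 share of P17 gives 42×24/28 = 36.
Total value = 87.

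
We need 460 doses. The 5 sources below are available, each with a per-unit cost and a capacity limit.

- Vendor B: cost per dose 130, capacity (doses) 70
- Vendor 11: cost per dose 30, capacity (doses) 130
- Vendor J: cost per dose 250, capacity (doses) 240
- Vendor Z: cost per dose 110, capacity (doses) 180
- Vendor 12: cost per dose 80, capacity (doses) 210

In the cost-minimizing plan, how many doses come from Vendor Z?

Use sources in increasing cost order.
Vendor 11 (30): use full 130 ; 330 doses to go.
Vendor 12 at 80: take all 210 doses ; 120 still needed.
Take 120 from Vendor Z at 110 to finish.
Vendor B, Vendor J: unused.

120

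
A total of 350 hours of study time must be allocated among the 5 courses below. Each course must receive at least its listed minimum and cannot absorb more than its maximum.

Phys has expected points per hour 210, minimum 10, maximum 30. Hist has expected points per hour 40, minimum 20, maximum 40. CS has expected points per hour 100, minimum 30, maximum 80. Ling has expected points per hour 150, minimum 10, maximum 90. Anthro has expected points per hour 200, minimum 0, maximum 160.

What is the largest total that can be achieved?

Meeting every minimum uses 10+20+30+10+0 = 70 hours, leaving 280.
Highest expected points per hour first: Phys 210 > Anthro 200 > Ling 150 > CS 100 > Hist 40.
Give Phys 20 more to hit its cap of 30 → 260 left.
Give Anthro 160 more to hit its cap of 160 → 100 left.
Give Ling 80 more to hit its cap of 90 → 20 left.
Only 20 left; CS takes them to reach 50.
Total = 210×30 + 40×20 + 100×50 + 150×90 + 200×160 = 57600.

57600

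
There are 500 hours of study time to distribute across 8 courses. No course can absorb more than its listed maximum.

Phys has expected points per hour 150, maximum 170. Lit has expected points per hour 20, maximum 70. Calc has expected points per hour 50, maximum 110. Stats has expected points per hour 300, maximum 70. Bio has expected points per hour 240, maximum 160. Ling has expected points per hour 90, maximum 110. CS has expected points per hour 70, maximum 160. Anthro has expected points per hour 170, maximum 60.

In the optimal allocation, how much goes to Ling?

40

Rank by expected points per hour: Stats 300 > Bio 240 > Anthro 170 > Phys 150 > Ling 90 > CS 70 > Calc 50 > Lit 20.
Stats: +70 to 70 (cap) — 430 left.
Bio: +160 to 160 (cap) — 270 left.
Anthro takes 60 to reach its cap of 60 — 210 left.
Phys takes 170 to reach its cap of 170 — 40 left.
Ling: +40 (room for 110) → 40. Pool exhausted.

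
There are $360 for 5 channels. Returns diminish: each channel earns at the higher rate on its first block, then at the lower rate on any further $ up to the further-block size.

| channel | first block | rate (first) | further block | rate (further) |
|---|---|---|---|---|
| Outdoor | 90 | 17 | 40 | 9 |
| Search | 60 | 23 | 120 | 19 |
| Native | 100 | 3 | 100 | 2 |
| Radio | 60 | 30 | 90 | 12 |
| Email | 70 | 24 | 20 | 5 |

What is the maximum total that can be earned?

Rank every tier by rate: Radio/T1 30 > Email/T1 24 > Search/T1 23 > Search/T2 19 > Outdoor/T1 17 > Radio/T2 12 > Outdoor/T2 9 > Email/T2 5 > Native/T1 3 > Native/T2 2.
Radio/T1 (30): +60 ; 300 left.
Fill Email T1 block (70 at 24) ; 230 left.
Search T1 at 23: fill all 60 ; 170 left.
Search T2 at 19: fill all 120 ; 50 left.
Outdoor T1 at 17: only 50 left, fill 50.
Total = 30×60 + 24×70 + 23×60 + 19×120 + 17×50 = 7990.

7990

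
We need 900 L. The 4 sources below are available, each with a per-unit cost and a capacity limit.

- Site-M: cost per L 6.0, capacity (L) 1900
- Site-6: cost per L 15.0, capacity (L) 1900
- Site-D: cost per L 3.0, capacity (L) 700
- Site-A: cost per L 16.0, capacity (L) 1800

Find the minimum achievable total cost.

Use sources in increasing cost order.
Site-D at 3.0: take all 700 L ; 200 still needed.
Site-M (6.0): take the remaining 200 ; done.
Site-6, Site-A: unused.
Cost = 700×3.0 + 200×6.0 = 3300.

3300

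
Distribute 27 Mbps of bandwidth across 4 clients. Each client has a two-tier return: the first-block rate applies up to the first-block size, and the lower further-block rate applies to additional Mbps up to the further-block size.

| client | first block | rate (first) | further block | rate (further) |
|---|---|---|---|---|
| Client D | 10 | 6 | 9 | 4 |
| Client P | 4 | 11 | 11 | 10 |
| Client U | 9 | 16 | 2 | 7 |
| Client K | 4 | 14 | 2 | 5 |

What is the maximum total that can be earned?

Order all 8 blocks by rate: Client U/first 16 > Client K/first 14 > Client P/first 11 > Client P/second 10 > Client U/second 7 > Client D/first 6 > Client K/second 5 > Client D/second 4.
Fill Client U first block (9 at 16) ; 18 left.
Client K first at 14: fill all 4 ; 14 left.
Client P/first (11): +4 ; 10 left.
10 remain; put them into Client P second at 10.
Total = 16×9 + 14×4 + 11×4 + 10×10 = 344.

344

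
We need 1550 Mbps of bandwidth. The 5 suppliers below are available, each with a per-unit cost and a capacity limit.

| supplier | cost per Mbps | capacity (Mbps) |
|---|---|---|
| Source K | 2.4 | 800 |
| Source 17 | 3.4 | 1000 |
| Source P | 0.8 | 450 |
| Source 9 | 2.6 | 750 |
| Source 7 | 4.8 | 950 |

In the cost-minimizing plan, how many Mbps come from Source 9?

300

Cheapest first:
Take 450 from Source P at 0.8 → need 1100 more.
Source K (2.4): use full 800 → 300 Mbps to go.
Source 9 at 2.6: take 300 of its 750 → requirement met.
Source 17, Source 7: unused.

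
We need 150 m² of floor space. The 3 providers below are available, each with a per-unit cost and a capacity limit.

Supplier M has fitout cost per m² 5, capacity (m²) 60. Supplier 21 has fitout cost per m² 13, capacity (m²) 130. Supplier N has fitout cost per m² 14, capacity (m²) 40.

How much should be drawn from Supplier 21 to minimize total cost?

90

Use providers in increasing cost order.
Supplier M (5): use full 60 ; 90 m² to go.
Take 90 from Supplier 21 at 13 to finish.
Supplier N: unused.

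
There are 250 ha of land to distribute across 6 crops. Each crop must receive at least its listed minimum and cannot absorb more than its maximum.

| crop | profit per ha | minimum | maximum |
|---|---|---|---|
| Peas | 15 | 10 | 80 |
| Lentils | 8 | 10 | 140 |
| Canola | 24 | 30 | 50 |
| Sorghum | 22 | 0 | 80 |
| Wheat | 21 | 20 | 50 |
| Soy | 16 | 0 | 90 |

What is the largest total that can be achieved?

5040

Meeting every minimum uses 10+10+30+0+20+0 = 70 ha, leaving 180.
Rank by profit per ha: Canola 24 > Sorghum 22 > Wheat 21 > Soy 16 > Peas 15 > Lentils 8.
Canola: +20 to 50 (cap) ; 160 left.
Sorghum: +80 to 80 (cap) ; 80 left.
Give Wheat 30 more to hit its cap of 50 ; 50 left.
Only 50 left; Soy takes them to reach 50.
Total = 15×10 + 8×10 + 24×50 + 22×80 + 21×50 + 16×50 = 5040.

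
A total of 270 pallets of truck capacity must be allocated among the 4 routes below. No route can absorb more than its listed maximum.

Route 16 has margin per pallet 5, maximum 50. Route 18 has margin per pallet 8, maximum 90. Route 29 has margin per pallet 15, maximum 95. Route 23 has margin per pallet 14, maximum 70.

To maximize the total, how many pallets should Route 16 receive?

Order the routes by margin per pallet: Route 29 15 > Route 23 14 > Route 18 8 > Route 16 5.
Route 29: +95 to 95 (cap) → 175 left.
Route 23: +70 to 70 (cap) → 105 left.
Route 18 takes 90 to reach its cap of 90 → 15 left.
Route 16: +15 (room for 50) → 15. Pool exhausted.

15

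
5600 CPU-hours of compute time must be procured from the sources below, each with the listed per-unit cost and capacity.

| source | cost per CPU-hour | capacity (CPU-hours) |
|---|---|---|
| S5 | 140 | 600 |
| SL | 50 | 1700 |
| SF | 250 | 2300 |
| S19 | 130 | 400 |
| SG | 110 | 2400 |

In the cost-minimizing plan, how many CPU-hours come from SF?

500

Use sources in increasing cost order.
Take 1700 from SL at 50 → need 3900 more.
Take 2400 from SG at 110 → need 1500 more.
S19 (130): use full 400 → 1100 CPU-hours to go.
S5 at 140: take all 600 CPU-hours → 500 still needed.
SF (250): take the remaining 500 → done.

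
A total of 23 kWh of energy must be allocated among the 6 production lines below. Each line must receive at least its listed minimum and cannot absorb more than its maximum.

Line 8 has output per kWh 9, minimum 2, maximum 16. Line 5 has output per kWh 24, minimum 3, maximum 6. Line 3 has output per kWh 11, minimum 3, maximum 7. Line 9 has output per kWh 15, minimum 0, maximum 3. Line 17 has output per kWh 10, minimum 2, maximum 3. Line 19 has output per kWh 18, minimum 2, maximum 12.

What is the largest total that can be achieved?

Meeting every minimum uses 2+3+3+0+2+2 = 12 kWh, leaving 11.
Highest output per kWh first: Line 5 24 > Line 19 18 > Line 9 15 > Line 3 11 > Line 17 10 > Line 8 9.
Line 5 takes 3 more to reach its cap of 6 — 8 left.
Line 19: +8 (room for 10) → 10. Pool exhausted.
Total = 9×2 + 24×6 + 11×3 + 10×2 + 18×10 = 395.

395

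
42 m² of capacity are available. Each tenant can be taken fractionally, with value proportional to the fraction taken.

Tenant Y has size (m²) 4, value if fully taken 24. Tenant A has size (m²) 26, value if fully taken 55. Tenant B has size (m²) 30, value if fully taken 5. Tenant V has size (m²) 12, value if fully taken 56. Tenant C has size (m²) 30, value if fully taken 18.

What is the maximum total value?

135

Best value per unit of size first: Tenant Y 24/4≈6, Tenant V 56/12≈4.67, Tenant A 55/26≈2.12, Tenant C 18/30≈0.6, Tenant B 5/30≈0.167.
Tenant Y: take in full, 4 m² for value 24 — 38 left.
Tenant V: take in full, 12 m² for value 56 — 26 left.
Tenant A: take in full, 26 m² for value 55 — 0 left.
Total value = 135.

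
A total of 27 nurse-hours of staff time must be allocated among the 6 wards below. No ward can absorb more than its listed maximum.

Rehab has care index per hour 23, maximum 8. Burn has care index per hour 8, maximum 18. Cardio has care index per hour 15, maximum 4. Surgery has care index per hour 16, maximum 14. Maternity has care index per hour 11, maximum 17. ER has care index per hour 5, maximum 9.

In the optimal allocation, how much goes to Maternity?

1

Rank by care index per hour: Rehab 23 > Surgery 16 > Cardio 15 > Maternity 11 > Burn 8 > ER 5.
Rehab takes 8 to reach its cap of 8 → 19 left.
Surgery: +14 to 14 (cap) → 5 left.
Cardio takes 4 to reach its cap of 4 → 1 left.
Maternity has room for 17 but only 1 remain, so it gets 1.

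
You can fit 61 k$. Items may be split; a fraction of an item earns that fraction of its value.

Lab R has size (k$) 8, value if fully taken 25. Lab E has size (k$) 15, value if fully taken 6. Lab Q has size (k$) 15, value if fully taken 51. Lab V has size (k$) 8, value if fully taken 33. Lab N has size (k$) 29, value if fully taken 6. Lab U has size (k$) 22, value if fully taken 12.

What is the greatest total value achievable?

Rank by value-to-size ratio: Lab V 33/8≈4.12, Lab Q 51/15≈3.4, Lab R 25/8≈3.12, Lab U 12/22≈0.545, Lab E 6/15≈0.4, Lab N 6/29≈0.207.
All 8 k$ of Lab V fit (value 33) ; 53 remain.
All 15 k$ of Lab Q fit (value 51) ; 38 remain.
All 8 k$ of Lab R fit (value 25) ; 30 remain.
Take all of Lab U (22 k$, value 12) ; 8 k$ left.
Fill the last 8 k$ with part of Lab E: 8/15 of it earns 3.2.
Total value = 124.2.

124.2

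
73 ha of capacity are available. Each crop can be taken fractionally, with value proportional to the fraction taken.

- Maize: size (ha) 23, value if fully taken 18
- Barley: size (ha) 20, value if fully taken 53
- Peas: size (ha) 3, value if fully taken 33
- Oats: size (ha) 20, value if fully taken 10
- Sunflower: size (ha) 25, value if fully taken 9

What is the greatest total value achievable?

Best value per unit of size first: Peas 33/3≈11, Barley 53/20≈2.65, Maize 18/23≈0.783, Oats 10/20≈0.5, Sunflower 9/25≈0.36.
Peas: take in full, 3 ha for value 33 → 70 left.
Take all of Barley (20 ha, value 53) → 50 ha left.
Take all of Maize (23 ha, value 18) → 27 ha left.
All 20 ha of Oats fit (value 10) → 7 remain.
Only 7 ha remain; take 7/25 of Sunflower for value 9×7/25 = 2.52.
Total value = 116.52.

116.52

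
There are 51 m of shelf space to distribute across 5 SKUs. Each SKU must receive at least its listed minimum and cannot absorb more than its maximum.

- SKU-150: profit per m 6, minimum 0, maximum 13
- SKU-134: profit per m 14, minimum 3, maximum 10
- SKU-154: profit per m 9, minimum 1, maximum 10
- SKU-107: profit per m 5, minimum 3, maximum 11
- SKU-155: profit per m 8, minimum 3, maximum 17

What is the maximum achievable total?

Meeting every minimum uses 0+3+1+3+3 = 10 m, leaving 41.
Highest profit per m first: SKU-134 14 > SKU-154 9 > SKU-155 8 > SKU-150 6 > SKU-107 5.
Give SKU-134 7 more to hit its cap of 10 — 34 left.
SKU-154: +9 to 10 (cap) — 25 left.
SKU-155: +14 to 17 (cap) — 11 left.
Only 11 left; SKU-150 takes them to reach 11.
Total = 6×11 + 14×10 + 9×10 + 5×3 + 8×17 = 447.

447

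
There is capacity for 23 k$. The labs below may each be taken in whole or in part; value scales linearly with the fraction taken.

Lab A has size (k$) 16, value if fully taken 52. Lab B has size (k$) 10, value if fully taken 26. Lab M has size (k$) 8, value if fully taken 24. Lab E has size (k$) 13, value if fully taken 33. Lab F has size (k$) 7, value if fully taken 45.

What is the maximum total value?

Best value per unit of size first: Lab F 45/7≈6.43, Lab A 52/16≈3.25, Lab M 24/8≈3, Lab B 26/10≈2.6, Lab E 33/13≈2.54.
Lab F: take in full, 7 k$ for value 45 — 16 left.
All 16 k$ of Lab A fit (value 52) — 0 remain.
Total value = 97.

97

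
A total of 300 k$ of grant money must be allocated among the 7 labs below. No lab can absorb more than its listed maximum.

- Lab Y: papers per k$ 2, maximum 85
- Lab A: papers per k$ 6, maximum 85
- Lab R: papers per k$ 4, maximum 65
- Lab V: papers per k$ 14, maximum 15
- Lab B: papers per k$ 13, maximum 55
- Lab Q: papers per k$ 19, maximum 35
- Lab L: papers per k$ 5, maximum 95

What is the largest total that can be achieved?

Highest papers per k$ first: Lab Q 19 > Lab V 14 > Lab B 13 > Lab A 6 > Lab L 5 > Lab R 4 > Lab Y 2.
Lab Q: +35 to 35 (cap) ; 265 left.
Lab V: +15 to 15 (cap) ; 250 left.
Lab B: +55 to 55 (cap) ; 195 left.
Lab A takes 85 to reach its cap of 85 ; 110 left.
Lab L takes 95 to reach its cap of 95 ; 15 left.
Lab R: +15 (room for 65) → 15. Pool exhausted.
Total = 6×85 + 4×15 + 14×15 + 13×55 + 19×35 + 5×95 = 2635.

2635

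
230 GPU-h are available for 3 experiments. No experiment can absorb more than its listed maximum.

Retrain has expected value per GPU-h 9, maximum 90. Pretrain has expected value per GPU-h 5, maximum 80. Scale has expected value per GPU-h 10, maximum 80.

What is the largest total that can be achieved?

1910

Highest expected value per GPU-h first: Scale 10 > Retrain 9 > Pretrain 5.
Give Scale 80 to hit its cap of 80 ; 150 left.
Retrain takes 90 to reach its cap of 90 ; 60 left.
Pretrain: +60 (room for 80) → 60. Pool exhausted.
Total = 9×90 + 5×60 + 10×80 = 1910.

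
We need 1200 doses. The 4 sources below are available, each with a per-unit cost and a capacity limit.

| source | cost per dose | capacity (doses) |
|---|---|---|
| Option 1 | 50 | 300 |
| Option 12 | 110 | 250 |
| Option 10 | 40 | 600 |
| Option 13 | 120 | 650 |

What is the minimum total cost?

72500

Cheapest first:
Option 10 (40): use full 600 → 600 doses to go.
Option 1 at 50: take all 300 doses → 300 still needed.
Option 12 at 110: take all 250 doses → 50 still needed.
Option 13 at 120: take 50 of its 650 → requirement met.
Cost = 600×40 + 300×50 + 250×110 + 50×120 = 72500.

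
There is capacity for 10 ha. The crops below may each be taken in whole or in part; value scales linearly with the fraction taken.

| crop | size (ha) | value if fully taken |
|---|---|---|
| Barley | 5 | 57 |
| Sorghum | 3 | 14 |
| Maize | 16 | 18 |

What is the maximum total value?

Best value per unit of size first: Barley 57/5≈11.4, Sorghum 14/3≈4.67, Maize 18/16≈1.12.
Take all of Barley (5 ha, value 57) — 5 ha left.
All 3 ha of Sorghum fit (value 14) — 2 remain.
2 ha left: a 2/16 share of Maize gives 18×2/16 = 2.25.
Total value = 73.25.

73.25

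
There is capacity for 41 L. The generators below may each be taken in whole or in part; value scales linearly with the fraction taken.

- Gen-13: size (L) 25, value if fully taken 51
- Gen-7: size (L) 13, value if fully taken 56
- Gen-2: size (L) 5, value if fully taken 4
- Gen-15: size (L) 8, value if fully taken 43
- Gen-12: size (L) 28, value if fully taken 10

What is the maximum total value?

Rank by value-to-size ratio: Gen-15 43/8≈5.38, Gen-7 56/13≈4.31, Gen-13 51/25≈2.04, Gen-2 4/5≈0.8, Gen-12 10/28≈0.357.
Gen-15: take in full, 8 L for value 43 ; 33 left.
Take all of Gen-7 (13 L, value 56) ; 20 L left.
20 L left: a 20/25 share of Gen-13 gives 51×20/25 = 40.8.
Total value = 139.8.

139.8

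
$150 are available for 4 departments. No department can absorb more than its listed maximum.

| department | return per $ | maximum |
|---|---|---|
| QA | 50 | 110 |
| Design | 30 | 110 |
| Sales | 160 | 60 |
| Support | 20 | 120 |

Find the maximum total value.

14100

Highest return per $ first: Sales 160 > QA 50 > Design 30 > Support 20.
Sales takes 60 to reach its cap of 60 → 90 left.
QA has room for 110 but only 90 remain, so it gets 90.
Total = 50×90 + 160×60 = 14100.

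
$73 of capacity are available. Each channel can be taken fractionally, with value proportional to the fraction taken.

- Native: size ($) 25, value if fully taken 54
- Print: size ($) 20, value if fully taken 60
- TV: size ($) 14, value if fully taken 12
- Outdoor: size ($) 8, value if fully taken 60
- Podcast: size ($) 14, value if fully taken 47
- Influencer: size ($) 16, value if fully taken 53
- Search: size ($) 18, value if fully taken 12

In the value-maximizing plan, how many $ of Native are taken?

Best value per unit of size first: Outdoor 60/8≈7.5, Podcast 47/14≈3.36, Influencer 53/16≈3.31, Print 60/20≈3, Native 54/25≈2.16, TV 12/14≈0.857, Search 12/18≈0.667.
Take all of Outdoor (8 $, value 60) → 65 $ left.
Take all of Podcast (14 $, value 47) → 51 $ left.
Take all of Influencer (16 $, value 53) → 35 $ left.
Take all of Print (20 $, value 60) → 15 $ left.
15 $ left: a 15/25 share of Native gives 54×15/25 = 32.4.

15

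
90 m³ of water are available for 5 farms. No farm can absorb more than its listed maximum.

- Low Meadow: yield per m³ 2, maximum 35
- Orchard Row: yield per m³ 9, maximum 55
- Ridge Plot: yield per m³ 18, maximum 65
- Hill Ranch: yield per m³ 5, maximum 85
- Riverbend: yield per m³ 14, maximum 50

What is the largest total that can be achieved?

Order the farms by yield per m³: Ridge Plot 18 > Riverbend 14 > Orchard Row 9 > Hill Ranch 5 > Low Meadow 2.
Ridge Plot: +65 to 65 (cap) — 25 left.
Riverbend: +25 (room for 50) → 25. Pool exhausted.
Total = 18×65 + 14×25 = 1520.

1520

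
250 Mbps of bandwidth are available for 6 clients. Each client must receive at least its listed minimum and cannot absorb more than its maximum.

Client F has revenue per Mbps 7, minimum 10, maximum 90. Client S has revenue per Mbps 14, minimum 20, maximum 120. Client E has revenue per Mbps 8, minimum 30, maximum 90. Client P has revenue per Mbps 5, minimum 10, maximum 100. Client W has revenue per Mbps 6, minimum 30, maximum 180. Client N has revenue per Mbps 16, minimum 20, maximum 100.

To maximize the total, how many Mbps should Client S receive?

70

Meeting every minimum uses 10+20+30+10+30+20 = 120 Mbps, leaving 130.
Highest revenue per Mbps first: Client N 16 > Client S 14 > Client E 8 > Client F 7 > Client W 6 > Client P 5.
Give Client N 80 more to hit its cap of 100 — 50 left.
Client S has room for 100 more but only 50 remain, so it gets 70.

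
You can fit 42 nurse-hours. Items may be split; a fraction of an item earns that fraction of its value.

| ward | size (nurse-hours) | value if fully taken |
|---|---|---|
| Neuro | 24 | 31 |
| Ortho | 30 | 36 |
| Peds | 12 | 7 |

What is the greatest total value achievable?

Sort by value density: Neuro 31/24≈1.29, Ortho 36/30≈1.2, Peds 7/12≈0.583.
Neuro: take in full, 24 nurse-hours for value 31 — 18 left.
18 nurse-hours left: a 18/30 share of Ortho gives 36×18/30 = 21.6.
Total value = 52.6.

52.6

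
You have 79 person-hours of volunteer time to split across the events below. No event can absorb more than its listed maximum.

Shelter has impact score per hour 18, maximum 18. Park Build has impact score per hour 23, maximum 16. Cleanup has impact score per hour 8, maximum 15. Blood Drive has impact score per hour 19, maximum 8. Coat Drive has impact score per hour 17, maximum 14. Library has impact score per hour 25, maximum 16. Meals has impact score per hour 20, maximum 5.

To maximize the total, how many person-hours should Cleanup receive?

2

Rank by impact score per hour: Library 25 > Park Build 23 > Meals 20 > Blood Drive 19 > Shelter 18 > Coat Drive 17 > Cleanup 8.
Library takes 16 to reach its cap of 16 ; 63 left.
Park Build: +16 to 16 (cap) ; 47 left.
Give Meals 5 to hit its cap of 5 ; 42 left.
Blood Drive: +8 to 8 (cap) ; 34 left.
Give Shelter 18 to hit its cap of 18 ; 16 left.
Coat Drive takes 14 to reach its cap of 14 ; 2 left.
Cleanup: +2 (room for 15) → 2. Pool exhausted.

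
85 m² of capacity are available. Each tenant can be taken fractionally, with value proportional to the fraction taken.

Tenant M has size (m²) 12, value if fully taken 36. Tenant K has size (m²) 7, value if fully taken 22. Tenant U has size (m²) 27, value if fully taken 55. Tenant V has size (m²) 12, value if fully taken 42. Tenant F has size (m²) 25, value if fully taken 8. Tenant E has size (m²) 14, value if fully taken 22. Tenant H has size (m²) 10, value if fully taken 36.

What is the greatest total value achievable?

213.96

Sort by value density: Tenant H 36/10≈3.6, Tenant V 42/12≈3.5, Tenant K 22/7≈3.14, Tenant M 36/12≈3, Tenant U 55/27≈2.04, Tenant E 22/14≈1.57, Tenant F 8/25≈0.32.
Take all of Tenant H (10 m², value 36) → 75 m² left.
Tenant V: take in full, 12 m² for value 42 → 63 left.
All 7 m² of Tenant K fit (value 22) → 56 remain.
Take all of Tenant M (12 m², value 36) → 44 m² left.
Tenant U: take in full, 27 m² for value 55 → 17 left.
Tenant E: take in full, 14 m² for value 22 → 3 left.
Only 3 m² remain; take 3/25 of Tenant F for value 8×3/25 = 0.96.
Total value = 213.96.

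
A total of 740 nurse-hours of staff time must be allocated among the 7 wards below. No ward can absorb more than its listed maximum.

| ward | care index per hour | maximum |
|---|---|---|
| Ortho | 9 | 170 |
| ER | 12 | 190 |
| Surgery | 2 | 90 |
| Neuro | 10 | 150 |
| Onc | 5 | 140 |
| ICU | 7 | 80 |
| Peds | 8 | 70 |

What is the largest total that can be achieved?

6830

Rank by care index per hour: ER 12 > Neuro 10 > Ortho 9 > Peds 8 > ICU 7 > Onc 5 > Surgery 2.
Give ER 190 to hit its cap of 190 → 550 left.
Give Neuro 150 to hit its cap of 150 → 400 left.
Give Ortho 170 to hit its cap of 170 → 230 left.
Peds: +70 to 70 (cap) → 160 left.
ICU: +80 to 80 (cap) → 80 left.
Only 80 left; Onc takes them to reach 80.
Total = 9×170 + 12×190 + 10×150 + 5×80 + 7×80 + 8×70 = 6830.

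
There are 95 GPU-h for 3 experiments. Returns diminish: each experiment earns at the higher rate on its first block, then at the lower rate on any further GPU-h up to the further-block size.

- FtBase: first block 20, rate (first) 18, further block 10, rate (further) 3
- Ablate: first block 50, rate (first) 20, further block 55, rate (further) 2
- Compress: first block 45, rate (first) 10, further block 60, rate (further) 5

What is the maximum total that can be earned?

Rank every tier by rate: Ablate/first 20 > FtBase/first 18 > Compress/first 10 > Compress/second 5 > FtBase/second 3 > Ablate/second 2.
Ablate/first (20): +50 → 45 left.
FtBase first at 18: fill all 20 → 25 left.
Compress/first: +25 of 45 at 10; pool empty.
Total = 20×50 + 18×20 + 10×25 = 1610.

1610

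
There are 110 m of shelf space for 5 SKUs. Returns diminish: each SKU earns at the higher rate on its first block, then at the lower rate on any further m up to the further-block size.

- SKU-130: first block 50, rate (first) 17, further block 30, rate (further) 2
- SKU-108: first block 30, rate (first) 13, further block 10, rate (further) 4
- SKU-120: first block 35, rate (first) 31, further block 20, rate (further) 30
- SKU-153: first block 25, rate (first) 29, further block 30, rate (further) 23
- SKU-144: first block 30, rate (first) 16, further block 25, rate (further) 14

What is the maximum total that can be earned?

3100

Treat each block as its own option and order by rate: SKU-120/tier1 31 > SKU-120/tier2 30 > SKU-153/tier1 29 > SKU-153/tier2 23 > SKU-130/tier1 17 > SKU-144/tier1 16 > SKU-144/tier2 14 > SKU-108/tier1 13 > SKU-108/tier2 4 > SKU-130/tier2 2.
SKU-120/tier1 (31): +35 → 75 left.
SKU-120/tier2 (30): +20 → 55 left.
SKU-153 tier1 at 29: fill all 25 → 30 left.
Fill SKU-153 tier2 block (30 at 23) → 0 left.
Total = 31×35 + 30×20 + 29×25 + 23×30 = 3100.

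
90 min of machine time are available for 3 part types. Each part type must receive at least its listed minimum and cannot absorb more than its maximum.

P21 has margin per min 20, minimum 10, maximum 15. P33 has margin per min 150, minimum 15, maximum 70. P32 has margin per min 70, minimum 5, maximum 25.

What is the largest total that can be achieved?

Meeting every minimum uses 10+15+5 = 30 min, leaving 60.
Rank by margin per min: P33 150 > P32 70 > P21 20.
P33: +55 to 70 (cap) → 5 left.
P32: +5 (room for 20) → 10. Pool exhausted.
Total = 20×10 + 150×70 + 70×10 = 11400.

11400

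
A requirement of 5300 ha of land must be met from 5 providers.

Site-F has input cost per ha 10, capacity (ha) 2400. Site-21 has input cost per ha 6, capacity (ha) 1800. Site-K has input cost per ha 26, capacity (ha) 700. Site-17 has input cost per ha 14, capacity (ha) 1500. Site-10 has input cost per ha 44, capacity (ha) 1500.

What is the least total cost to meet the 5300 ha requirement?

Use providers in increasing cost order.
Take 1800 from Site-21 at 6 → need 3500 more.
Site-F at 10: take all 2400 ha → 1100 still needed.
Take 1100 from Site-17 at 14 to finish.
Site-K, Site-10: unused.
Cost = 1800×6 + 2400×10 + 1100×14 = 50200.

50200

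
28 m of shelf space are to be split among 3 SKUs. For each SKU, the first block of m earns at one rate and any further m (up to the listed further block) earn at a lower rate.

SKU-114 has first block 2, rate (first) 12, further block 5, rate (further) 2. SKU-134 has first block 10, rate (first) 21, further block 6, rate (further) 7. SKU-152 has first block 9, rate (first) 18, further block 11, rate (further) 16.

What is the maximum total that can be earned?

516

Order all 6 blocks by rate: SKU-134/tier1 21 > SKU-152/tier1 18 > SKU-152/tier2 16 > SKU-114/tier1 12 > SKU-134/tier2 7 > SKU-114/tier2 2.
SKU-134 tier1 at 21: fill all 10 ; 18 left.
Fill SKU-152 tier1 block (9 at 18) ; 9 left.
SKU-152/tier2: +9 of 11 at 16; pool empty.
Total = 21×10 + 18×9 + 16×9 = 516.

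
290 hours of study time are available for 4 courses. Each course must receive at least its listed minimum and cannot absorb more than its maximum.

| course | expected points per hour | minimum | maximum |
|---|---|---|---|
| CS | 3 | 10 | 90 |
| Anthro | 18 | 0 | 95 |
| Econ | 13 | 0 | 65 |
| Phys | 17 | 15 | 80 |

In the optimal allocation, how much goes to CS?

Meeting every minimum uses 10+0+0+15 = 25 hours, leaving 265.
Highest expected points per hour first: Anthro 18 > Phys 17 > Econ 13 > CS 3.
Anthro takes 95 more to reach its cap of 95 ; 170 left.
Give Phys 65 more to hit its cap of 80 ; 105 left.
Give Econ 65 more to hit its cap of 65 ; 40 left.
CS has room for 80 more but only 40 remain, so it gets 50.

50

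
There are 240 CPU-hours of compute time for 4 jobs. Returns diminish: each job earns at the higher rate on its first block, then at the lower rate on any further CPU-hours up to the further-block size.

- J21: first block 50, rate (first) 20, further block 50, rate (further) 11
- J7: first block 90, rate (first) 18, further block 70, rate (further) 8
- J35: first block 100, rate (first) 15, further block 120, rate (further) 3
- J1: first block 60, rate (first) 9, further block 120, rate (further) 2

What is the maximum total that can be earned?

4120

Treat each block as its own option and order by rate: J21/first 20 > J7/first 18 > J35/first 15 > J21/second 11 > J1/first 9 > J7/second 8 > J35/second 3 > J1/second 2.
J21 first at 20: fill all 50 ; 190 left.
Fill J7 first block (90 at 18) ; 100 left.
J35/first (15): +100 ; 0 left.
Total = 20×50 + 18×90 + 15×100 = 4120.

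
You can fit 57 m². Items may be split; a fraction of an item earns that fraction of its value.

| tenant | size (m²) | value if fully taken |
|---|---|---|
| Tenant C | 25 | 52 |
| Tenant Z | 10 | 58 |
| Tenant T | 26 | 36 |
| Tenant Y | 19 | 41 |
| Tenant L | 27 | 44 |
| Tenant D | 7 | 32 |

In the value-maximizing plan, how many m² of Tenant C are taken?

Best value per unit of size first: Tenant Z 58/10≈5.8, Tenant D 32/7≈4.57, Tenant Y 41/19≈2.16, Tenant C 52/25≈2.08, Tenant L 44/27≈1.63, Tenant T 36/26≈1.38.
All 10 m² of Tenant Z fit (value 58) ; 47 remain.
Tenant D: take in full, 7 m² for value 32 ; 40 left.
All 19 m² of Tenant Y fit (value 41) ; 21 remain.
Only 21 m² remain; take 21/25 of Tenant C for value 52×21/25 = 43.68.

21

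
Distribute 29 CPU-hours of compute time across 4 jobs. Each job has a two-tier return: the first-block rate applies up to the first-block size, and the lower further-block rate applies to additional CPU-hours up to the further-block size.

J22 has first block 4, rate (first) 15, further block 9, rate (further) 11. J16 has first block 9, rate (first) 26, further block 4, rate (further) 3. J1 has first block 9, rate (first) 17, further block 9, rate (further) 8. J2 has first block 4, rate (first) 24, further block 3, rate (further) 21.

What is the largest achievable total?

Treat each block as its own option and order by rate: J16/T1 26 > J2/T1 24 > J2/T2 21 > J1/T1 17 > J22/T1 15 > J22/T2 11 > J1/T2 8 > J16/T2 3.
J16/T1 (26): +9 ; 20 left.
Fill J2 T1 block (4 at 24) ; 16 left.
J2 T2 at 21: fill all 3 ; 13 left.
Fill J1 T1 block (9 at 17) ; 4 left.
Fill J22 T1 block (4 at 15) ; 0 left.
Total = 26×9 + 24×4 + 21×3 + 17×9 + 15×4 = 606.

606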